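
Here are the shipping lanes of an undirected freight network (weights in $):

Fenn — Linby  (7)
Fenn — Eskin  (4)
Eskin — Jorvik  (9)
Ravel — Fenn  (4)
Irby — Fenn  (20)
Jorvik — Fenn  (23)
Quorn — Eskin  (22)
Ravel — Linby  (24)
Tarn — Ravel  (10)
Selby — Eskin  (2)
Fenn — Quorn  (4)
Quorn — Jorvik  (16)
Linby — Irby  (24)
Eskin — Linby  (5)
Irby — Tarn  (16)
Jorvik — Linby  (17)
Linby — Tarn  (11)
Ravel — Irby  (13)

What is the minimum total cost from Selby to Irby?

Settle nodes by increasing distance from Selby:
Selby: 0
Eskin: 2  (via Selby)
Fenn: 6  (via Eskin)
Linby: 7  (via Eskin)
Ravel: 10  (via Fenn)
Quorn: 10  (via Fenn)
Jorvik: 11  (via Eskin)
Tarn: 18  (via Linby)
Irby: 23  (via Ravel)
Shortest route: Selby–Eskin–Fenn–Ravel–Irby = $23.

$23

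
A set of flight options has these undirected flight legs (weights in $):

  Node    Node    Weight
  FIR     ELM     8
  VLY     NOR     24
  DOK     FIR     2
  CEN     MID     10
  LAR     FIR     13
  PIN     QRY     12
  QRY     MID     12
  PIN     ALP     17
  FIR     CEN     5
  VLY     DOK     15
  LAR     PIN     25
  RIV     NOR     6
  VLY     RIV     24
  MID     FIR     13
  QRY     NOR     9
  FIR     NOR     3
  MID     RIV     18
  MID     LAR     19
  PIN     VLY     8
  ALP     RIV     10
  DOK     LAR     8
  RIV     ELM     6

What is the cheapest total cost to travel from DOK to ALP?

Candidate routes:
DOK → FIR → ELM → RIV → ALP: 2+8+6+10 = 26
DOK → FIR → NOR → RIV → ALP: 2+3+6+10 = 21
Cheapest is DOK → FIR → NOR → RIV → ALP at $21.

$21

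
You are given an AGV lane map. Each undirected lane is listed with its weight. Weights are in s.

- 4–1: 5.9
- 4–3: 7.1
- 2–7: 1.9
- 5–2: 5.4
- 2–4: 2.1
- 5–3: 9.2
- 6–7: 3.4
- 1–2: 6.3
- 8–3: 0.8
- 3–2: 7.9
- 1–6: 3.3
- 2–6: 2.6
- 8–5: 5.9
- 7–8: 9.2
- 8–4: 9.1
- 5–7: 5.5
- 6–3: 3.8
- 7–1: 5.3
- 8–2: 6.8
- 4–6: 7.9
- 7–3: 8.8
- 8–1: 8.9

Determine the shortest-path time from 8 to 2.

Settle nodes by increasing distance from 8:
8: 0
3: 0.8  (via 8)
6: 4.6  (via 3)
5: 5.9  (via 8)
2: 6.8  (via 8)
Shortest route: 8 → 2 = 6.8 s.

6.8 s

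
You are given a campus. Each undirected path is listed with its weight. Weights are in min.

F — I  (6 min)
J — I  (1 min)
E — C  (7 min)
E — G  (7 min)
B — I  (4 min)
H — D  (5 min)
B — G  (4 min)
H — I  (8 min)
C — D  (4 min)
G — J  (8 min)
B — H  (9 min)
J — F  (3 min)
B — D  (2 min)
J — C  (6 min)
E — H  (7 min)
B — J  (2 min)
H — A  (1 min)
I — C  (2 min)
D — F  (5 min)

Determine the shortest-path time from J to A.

Candidate routes:
J - B - H - A: 2+9+1 = 12
J - I - B - D - H - A: 1+4+2+5+1 = 13
J - I - H - A: 1+8+1 = 10
J - I - C - D - H - A: 1+2+4+5+1 = 13
The minimum is 10 min via J - I - H - A.

10 min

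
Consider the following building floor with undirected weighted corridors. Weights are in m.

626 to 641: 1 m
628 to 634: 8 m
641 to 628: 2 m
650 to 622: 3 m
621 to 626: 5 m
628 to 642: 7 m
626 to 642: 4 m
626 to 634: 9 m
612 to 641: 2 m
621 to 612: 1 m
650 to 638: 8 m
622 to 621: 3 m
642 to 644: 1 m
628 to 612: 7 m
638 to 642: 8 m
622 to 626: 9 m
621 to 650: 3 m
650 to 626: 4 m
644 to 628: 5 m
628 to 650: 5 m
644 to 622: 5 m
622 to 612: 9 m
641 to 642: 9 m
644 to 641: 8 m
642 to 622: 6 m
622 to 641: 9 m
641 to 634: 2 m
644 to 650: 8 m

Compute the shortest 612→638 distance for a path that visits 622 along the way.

Shortest 612→622: 612–621–622 = 4
Shortest 622→638: 622–650–638 = 11
Total via 622: 4 + 11 = 15 m.

15 m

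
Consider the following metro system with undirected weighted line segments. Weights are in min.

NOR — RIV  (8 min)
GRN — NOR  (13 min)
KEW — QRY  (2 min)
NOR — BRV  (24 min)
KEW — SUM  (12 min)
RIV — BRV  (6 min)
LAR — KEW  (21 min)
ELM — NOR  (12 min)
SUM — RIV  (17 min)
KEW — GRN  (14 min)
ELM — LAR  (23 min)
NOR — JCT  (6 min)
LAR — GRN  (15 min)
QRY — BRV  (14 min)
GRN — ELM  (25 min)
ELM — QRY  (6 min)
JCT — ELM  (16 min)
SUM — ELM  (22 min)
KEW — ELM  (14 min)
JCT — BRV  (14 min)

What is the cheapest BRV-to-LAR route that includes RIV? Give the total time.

Shortest BRV→RIV: BRV–RIV = 6
Best RIV to LAR: RIV–NOR–GRN–LAR costing 36
Total via RIV: 6 + 36 = 42 min.

42 min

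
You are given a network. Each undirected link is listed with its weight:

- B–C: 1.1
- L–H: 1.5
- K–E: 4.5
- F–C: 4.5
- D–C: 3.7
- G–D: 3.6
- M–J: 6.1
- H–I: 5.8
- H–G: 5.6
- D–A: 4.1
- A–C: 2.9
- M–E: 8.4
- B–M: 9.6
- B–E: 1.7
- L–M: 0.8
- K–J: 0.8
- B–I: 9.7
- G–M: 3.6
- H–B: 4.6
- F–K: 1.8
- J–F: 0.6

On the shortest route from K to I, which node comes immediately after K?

J

Candidate routes:
K → F → J → M → L → H → I: 1.8+0.6+6.1+0.8+1.5+5.8 = 16.6
K → E → B → H → I: 4.5+1.7+4.6+5.8 = 16.6
K → E → B → I: 4.5+1.7+9.7 = 15.9
K → J → M → L → H → I: 0.8+6.1+0.8+1.5+5.8 = 15
The minimum is 15 via K → J → M → L → H → I.
So from K the first move is to J.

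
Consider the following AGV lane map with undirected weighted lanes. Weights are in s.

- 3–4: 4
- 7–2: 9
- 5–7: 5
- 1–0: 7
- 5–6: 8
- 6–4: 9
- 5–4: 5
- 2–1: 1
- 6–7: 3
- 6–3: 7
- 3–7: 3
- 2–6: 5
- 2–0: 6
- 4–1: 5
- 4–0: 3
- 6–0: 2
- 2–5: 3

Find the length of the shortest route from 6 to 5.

8 s

Settle nodes by increasing distance from 6:
6: 0
0: 2  (via 6)
7: 3  (via 6)
2: 5  (via 6)
4: 5  (via 0)
1: 6  (via 2)
3: 6  (via 7)
5: 8  (via 6)
Shortest route: 6 → 5 = 8 s.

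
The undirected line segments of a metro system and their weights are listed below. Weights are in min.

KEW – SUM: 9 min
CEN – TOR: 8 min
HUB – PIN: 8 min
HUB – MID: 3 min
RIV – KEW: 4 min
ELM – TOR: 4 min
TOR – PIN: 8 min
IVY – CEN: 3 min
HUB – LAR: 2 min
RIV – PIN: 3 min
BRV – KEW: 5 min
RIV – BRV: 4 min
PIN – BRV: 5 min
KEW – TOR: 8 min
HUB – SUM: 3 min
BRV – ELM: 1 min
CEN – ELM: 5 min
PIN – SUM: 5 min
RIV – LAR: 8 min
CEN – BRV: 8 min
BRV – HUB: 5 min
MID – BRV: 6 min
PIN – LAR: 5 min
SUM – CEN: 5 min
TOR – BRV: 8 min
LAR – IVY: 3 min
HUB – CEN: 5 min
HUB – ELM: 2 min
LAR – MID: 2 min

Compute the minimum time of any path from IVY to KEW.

13 min

Shortest distances from IVY:
IVY: 0
LAR: 3  (via IVY)
CEN: 3  (via IVY)
MID: 5  (via LAR)
HUB: 5  (via LAR)
ELM: 7  (via HUB)
SUM: 8  (via CEN)
PIN: 8  (via LAR)
BRV: 8  (via ELM)
TOR: 11  (via CEN)
RIV: 11  (via LAR)
KEW: 13  (via BRV)
Shortest route: IVY–LAR–HUB–ELM–BRV–KEW = 13 min.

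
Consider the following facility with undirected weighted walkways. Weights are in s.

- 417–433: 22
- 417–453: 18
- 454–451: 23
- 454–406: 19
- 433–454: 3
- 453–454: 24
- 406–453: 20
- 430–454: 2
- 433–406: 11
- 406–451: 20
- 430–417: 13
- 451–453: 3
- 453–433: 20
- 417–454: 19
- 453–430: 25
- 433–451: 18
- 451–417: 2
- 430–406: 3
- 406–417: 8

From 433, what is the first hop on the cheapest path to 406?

454

Candidate routes:
433 → 406: 11 = 11
433 → 454 → 430 → 406: 3+2+3 = 8
Cheapest is 433 → 454 → 430 → 406 at 8 s.
So from 433 the first move is to 454.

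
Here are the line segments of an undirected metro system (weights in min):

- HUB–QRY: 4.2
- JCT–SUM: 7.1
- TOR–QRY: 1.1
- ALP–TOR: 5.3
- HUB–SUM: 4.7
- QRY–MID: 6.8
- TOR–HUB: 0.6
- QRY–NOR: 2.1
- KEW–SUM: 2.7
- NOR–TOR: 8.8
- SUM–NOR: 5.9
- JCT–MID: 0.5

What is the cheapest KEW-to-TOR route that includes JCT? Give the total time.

18.2 min

Shortest KEW→JCT: KEW–SUM–JCT = 9.8
Shortest JCT→TOR: JCT–MID–QRY–TOR = 8.4
Total via JCT: 9.8 + 8.4 = 18.2 min.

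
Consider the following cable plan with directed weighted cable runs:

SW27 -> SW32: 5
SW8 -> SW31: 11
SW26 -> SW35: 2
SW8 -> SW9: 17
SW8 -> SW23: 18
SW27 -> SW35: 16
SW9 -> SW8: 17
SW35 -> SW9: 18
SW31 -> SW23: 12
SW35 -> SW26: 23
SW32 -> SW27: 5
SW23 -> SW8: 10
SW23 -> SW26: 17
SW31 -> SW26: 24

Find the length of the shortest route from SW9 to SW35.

54

Enumerating some paths:
SW9 → SW8 → SW31 → SW23 → SW26 → SW35: 17+11+12+17+2 = 59
SW9 → SW8 → SW31 → SW26 → SW35: 17+11+24+2 = 54
Cheapest is SW9 → SW8 → SW31 → SW26 → SW35 at 54.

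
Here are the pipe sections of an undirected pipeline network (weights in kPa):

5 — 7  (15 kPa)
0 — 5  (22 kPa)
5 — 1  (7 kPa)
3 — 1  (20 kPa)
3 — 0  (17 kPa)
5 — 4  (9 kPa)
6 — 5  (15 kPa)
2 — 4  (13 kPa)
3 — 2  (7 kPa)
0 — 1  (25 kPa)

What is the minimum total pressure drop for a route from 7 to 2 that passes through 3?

49 kPa

Shortest 7→3: 7–5–1–3 = 42
Shortest 3→2: 3–2 = 7
Total via 3: 42 + 7 = 49 kPa.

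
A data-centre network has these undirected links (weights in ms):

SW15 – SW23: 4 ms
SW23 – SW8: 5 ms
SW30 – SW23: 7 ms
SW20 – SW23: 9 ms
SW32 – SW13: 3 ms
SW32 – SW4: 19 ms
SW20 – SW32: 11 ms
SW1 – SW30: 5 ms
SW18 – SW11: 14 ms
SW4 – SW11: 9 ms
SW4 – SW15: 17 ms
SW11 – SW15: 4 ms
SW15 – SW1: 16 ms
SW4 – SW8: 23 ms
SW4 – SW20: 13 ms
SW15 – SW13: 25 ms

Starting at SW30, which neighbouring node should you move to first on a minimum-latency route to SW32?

Candidate routes:
SW30 → SW23 → SW20 → SW32: 7+9+11 = 27
SW30 → SW23 → SW15 → SW13 → SW32: 7+4+25+3 = 39
Cheapest is SW30 → SW23 → SW20 → SW32 at 27 ms.
So from SW30 the first move is to SW23.

SW23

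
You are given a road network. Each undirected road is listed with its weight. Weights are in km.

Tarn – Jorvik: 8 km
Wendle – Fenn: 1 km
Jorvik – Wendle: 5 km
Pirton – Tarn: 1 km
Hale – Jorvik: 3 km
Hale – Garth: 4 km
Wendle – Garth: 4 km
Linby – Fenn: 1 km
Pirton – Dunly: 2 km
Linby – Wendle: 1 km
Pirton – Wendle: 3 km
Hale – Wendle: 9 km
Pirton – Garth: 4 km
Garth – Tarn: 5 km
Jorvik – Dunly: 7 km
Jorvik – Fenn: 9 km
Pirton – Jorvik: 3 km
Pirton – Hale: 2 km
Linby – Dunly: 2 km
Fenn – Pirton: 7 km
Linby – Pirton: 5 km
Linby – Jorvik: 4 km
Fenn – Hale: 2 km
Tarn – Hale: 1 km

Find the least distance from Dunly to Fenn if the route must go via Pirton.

6 km

Shortest Dunly→Pirton: Dunly–Pirton = 2
Best Pirton to Fenn: Pirton–Hale–Fenn costing 4
Total via Pirton: 2 + 4 = 6 km.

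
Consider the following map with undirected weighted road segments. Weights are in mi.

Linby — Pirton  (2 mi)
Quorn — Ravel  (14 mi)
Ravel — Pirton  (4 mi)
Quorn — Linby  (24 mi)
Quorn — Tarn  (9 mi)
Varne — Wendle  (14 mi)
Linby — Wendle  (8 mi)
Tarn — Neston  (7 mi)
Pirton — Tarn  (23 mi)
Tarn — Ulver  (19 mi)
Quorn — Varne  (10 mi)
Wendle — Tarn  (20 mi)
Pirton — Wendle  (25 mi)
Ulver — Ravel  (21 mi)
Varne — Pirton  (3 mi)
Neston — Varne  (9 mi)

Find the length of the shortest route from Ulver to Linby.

27 mi

Settle nodes by increasing distance from Ulver:
Ulver: 0
Tarn: 19  (via Ulver)
Ravel: 21  (via Ulver)
Pirton: 25  (via Ravel)
Neston: 26  (via Tarn)
Linby: 27  (via Pirton)
Shortest route: Ulver–Ravel–Pirton–Linby = 27 mi.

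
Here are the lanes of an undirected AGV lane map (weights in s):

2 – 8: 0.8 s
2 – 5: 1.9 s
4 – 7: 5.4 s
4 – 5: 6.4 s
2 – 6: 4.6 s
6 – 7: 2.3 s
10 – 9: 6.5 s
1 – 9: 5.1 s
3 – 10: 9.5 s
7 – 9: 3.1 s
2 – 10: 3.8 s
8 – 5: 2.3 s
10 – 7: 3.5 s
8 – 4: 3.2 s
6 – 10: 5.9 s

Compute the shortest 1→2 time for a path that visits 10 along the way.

Shortest 1→10: 1 → 9 → 10 = 11.6
Best 10 to 2: 10 → 2 costing 3.8
Total via 10: 11.6 + 3.8 = 15.4 s.

15.4 s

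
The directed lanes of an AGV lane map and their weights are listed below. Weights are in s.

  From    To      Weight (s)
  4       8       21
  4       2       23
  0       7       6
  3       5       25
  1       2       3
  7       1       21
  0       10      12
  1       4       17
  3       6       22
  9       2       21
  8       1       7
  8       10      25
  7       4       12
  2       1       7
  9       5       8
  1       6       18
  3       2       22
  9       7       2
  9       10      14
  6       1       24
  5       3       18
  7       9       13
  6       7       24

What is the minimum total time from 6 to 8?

57 s

Settle nodes by increasing distance from 6:
6: 0
1: 24  (via 6)
7: 24  (via 6)
2: 27  (via 1)
4: 36  (via 7)
9: 37  (via 7)
5: 45  (via 9)
10: 51  (via 9)
8: 57  (via 4)
Shortest route: 6–7–4–8 = 57 s.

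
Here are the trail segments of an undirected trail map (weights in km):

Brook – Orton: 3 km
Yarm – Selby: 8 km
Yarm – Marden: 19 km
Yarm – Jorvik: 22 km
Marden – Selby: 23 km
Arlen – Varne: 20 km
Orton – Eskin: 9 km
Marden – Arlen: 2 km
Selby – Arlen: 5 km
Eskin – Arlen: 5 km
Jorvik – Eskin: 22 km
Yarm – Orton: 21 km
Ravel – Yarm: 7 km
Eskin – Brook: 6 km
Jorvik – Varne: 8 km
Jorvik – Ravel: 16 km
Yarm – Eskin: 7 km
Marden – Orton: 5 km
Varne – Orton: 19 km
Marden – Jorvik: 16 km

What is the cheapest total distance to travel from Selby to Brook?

15 km

Settle nodes by increasing distance from Selby:
Selby: 0
Arlen: 5  (via Selby)
Marden: 7  (via Arlen)
Yarm: 8  (via Selby)
Eskin: 10  (via Arlen)
Orton: 12  (via Marden)
Brook: 15  (via Orton)
Shortest route: Selby–Arlen–Marden–Orton–Brook = 15 km.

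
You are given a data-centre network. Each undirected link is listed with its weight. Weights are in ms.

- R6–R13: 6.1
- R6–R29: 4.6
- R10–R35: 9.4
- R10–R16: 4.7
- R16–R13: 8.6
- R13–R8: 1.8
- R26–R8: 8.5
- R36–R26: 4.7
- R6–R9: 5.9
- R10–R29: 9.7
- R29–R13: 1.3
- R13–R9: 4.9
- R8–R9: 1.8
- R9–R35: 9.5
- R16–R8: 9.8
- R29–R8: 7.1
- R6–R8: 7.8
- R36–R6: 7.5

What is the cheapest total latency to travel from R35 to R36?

Running Dijkstra from R35:
R35: 0
R10: 9.4  (via R35)
R9: 9.5  (via R35)
R8: 11.3  (via R9)
R13: 13.1  (via R8)
R16: 14.1  (via R10)
R29: 14.4  (via R13)
R6: 15.4  (via R9)
R26: 19.8  (via R8)
R36: 22.9  (via R6)
Shortest route: R35 → R9 → R6 → R36 = 22.9 ms.

22.9 ms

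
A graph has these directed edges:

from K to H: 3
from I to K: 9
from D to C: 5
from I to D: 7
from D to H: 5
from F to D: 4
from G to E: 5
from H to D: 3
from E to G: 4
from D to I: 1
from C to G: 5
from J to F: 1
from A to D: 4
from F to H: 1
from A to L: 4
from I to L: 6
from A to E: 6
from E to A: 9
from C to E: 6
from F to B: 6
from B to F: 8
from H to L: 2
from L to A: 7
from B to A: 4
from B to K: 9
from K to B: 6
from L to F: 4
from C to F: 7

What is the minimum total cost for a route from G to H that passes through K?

31

Shortest G→K: G → E → A → D → I → K = 28
Shortest K→H: K → H = 3
Total via K: 28 + 3 = 31.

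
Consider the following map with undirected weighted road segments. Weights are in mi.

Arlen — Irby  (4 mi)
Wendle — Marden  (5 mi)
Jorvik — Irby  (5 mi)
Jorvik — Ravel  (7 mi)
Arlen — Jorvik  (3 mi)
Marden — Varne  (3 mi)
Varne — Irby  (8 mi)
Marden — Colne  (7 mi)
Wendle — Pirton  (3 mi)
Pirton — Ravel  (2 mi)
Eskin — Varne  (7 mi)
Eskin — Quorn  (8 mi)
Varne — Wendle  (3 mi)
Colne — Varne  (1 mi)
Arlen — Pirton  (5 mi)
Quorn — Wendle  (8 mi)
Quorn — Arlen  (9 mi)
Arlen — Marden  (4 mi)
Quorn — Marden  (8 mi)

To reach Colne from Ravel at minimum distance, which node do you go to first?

Enumerating some paths:
Ravel - Pirton - Wendle - Varne - Colne: 2+3+3+1 = 9
Ravel - Pirton - Wendle - Marden - Colne: 2+3+5+7 = 17
Ravel - Pirton - Wendle - Marden - Varne - Colne: 2+3+5+3+1 = 14
Ravel - Pirton - Arlen - Marden - Varne - Colne: 2+5+4+3+1 = 15
The minimum is 9 mi via Ravel - Pirton - Wendle - Varne - Colne.
So from Ravel the first move is to Pirton.

Pirton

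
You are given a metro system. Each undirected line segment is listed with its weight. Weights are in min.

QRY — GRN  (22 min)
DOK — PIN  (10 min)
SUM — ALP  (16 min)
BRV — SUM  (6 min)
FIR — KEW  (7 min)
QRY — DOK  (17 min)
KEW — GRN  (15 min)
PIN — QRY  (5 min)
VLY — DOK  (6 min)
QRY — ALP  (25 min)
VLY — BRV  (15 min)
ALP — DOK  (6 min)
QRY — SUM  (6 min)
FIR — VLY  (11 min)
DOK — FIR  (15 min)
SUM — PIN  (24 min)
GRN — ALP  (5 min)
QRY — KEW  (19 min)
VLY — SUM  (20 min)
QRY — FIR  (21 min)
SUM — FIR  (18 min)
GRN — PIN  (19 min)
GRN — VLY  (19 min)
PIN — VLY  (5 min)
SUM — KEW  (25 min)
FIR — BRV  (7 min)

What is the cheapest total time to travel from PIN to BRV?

Compare a few routes:
PIN–VLY–FIR–BRV: 5+11+7 = 23
PIN–QRY–SUM–BRV: 5+6+6 = 17
PIN–VLY–BRV: 5+15 = 20
The minimum is 17 min via PIN–QRY–SUM–BRV.

17 min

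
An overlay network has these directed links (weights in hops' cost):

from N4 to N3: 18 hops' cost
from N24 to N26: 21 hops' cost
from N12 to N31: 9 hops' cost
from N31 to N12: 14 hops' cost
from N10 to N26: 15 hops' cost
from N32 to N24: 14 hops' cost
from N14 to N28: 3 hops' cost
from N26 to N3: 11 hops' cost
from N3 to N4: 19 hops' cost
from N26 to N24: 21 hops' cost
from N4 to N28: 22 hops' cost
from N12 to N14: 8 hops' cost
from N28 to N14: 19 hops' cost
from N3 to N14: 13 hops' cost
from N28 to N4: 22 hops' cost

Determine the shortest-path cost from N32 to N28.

Running Dijkstra from N32:
N32: 0
N24: 14  (via N32)
N26: 35  (via N24)
N3: 46  (via N26)
N14: 59  (via N3)
N28: 62  (via N14)
Shortest route: N32 → N24 → N26 → N3 → N14 → N28 = 62 hops' cost.

62 hops' cost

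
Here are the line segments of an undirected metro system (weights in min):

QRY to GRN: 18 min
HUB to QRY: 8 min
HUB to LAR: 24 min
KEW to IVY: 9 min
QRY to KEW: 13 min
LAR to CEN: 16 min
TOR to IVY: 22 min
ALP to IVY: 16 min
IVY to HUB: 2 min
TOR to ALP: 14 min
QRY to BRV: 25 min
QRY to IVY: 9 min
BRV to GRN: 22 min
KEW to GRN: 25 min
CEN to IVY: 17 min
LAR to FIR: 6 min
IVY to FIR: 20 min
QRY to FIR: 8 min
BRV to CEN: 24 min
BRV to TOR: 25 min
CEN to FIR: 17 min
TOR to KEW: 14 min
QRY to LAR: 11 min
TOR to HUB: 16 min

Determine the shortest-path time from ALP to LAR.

36 min

Running Dijkstra from ALP:
ALP: 0
TOR: 14  (via ALP)
IVY: 16  (via ALP)
HUB: 18  (via IVY)
QRY: 25  (via IVY)
KEW: 25  (via IVY)
CEN: 33  (via IVY)
FIR: 33  (via QRY)
LAR: 36  (via QRY)
Shortest route: ALP–IVY–QRY–LAR = 36 min.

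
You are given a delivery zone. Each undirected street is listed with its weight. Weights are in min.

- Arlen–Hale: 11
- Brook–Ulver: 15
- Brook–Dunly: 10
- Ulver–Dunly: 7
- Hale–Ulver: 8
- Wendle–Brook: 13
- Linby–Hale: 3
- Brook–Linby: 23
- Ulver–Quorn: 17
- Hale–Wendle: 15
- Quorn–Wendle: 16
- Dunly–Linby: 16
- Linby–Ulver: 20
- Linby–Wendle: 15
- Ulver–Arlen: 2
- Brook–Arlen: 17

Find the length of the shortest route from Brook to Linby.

Candidate routes:
Brook - Dunly - Linby: 10+16 = 26
Brook - Ulver - Hale - Linby: 15+8+3 = 26
Brook - Linby: 23 = 23
Cheapest is Brook - Linby at 23 min.

23 min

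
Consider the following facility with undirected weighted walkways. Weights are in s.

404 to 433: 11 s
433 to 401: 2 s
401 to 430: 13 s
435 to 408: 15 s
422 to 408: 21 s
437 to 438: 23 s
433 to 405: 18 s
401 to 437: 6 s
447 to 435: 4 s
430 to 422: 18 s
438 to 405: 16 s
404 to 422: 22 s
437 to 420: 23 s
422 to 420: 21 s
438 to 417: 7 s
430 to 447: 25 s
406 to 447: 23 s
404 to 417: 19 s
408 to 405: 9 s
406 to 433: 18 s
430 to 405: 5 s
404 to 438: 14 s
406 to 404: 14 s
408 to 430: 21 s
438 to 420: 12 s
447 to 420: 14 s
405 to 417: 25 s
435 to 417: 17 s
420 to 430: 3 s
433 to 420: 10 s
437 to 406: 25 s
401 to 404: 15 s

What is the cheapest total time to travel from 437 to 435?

Settle nodes by increasing distance from 437:
437: 0
401: 6  (via 437)
433: 8  (via 401)
420: 18  (via 433)
404: 19  (via 433)
430: 19  (via 401)
438: 23  (via 437)
405: 24  (via 430)
406: 25  (via 437)
417: 30  (via 438)
447: 32  (via 420)
408: 33  (via 405)
435: 36  (via 447)
Shortest route: 437 → 401 → 433 → 420 → 447 → 435 = 36 s.

36 s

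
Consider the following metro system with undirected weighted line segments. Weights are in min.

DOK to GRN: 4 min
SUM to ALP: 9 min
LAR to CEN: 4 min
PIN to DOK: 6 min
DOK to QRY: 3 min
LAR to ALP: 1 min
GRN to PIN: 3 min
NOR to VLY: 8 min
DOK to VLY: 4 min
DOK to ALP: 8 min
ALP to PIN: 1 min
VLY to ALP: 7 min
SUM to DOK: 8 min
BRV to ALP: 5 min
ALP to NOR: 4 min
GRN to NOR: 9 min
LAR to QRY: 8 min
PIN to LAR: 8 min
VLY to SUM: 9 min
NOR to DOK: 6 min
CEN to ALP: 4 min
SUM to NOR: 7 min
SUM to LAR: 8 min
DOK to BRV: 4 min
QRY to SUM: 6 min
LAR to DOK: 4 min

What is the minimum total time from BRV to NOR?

Compare a few routes:
BRV - ALP - NOR: 5+4 = 9
BRV - DOK - NOR: 4+6 = 10
BRV - DOK - LAR - ALP - NOR: 4+4+1+4 = 13
Cheapest is BRV - ALP - NOR at 9 min.

9 min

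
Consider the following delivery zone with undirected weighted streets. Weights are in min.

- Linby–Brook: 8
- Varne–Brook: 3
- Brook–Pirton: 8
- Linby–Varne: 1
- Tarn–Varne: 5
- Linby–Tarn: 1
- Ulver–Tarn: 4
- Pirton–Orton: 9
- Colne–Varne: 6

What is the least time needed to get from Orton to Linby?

Candidate routes:
Orton → Pirton → Brook → Varne → Linby: 9+8+3+1 = 21
Orton → Pirton → Brook → Linby: 9+8+8 = 25
Orton → Pirton → Brook → Varne → Tarn → Linby: 9+8+3+5+1 = 26
The minimum is 21 min via Orton → Pirton → Brook → Varne → Linby.

21 min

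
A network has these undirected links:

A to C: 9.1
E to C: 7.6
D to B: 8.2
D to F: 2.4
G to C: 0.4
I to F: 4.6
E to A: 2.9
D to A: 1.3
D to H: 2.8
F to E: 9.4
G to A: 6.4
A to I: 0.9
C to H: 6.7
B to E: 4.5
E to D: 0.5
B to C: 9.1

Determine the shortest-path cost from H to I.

Candidate routes:
H → D → A → I: 2.8+1.3+0.9 = 5
H → D → E → A → I: 2.8+0.5+2.9+0.9 = 7.1
Cheapest is H → D → A → I at 5.

5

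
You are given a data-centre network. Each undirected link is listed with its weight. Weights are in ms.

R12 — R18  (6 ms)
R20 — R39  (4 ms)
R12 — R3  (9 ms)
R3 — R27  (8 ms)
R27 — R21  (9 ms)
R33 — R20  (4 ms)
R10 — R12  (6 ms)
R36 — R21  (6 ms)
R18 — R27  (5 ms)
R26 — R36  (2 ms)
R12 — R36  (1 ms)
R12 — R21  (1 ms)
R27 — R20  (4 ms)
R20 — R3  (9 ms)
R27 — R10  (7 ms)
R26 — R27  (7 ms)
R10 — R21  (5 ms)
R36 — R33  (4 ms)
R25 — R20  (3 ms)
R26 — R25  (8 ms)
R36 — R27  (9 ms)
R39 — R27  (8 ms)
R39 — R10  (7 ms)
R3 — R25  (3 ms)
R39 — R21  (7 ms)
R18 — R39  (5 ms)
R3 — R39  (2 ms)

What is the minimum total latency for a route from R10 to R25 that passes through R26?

17 ms

Best R10 to R26: R10 → R12 → R36 → R26 costing 9
Shortest R26→R25: R26 → R25 = 8
Total via R26: 9 + 8 = 17 ms.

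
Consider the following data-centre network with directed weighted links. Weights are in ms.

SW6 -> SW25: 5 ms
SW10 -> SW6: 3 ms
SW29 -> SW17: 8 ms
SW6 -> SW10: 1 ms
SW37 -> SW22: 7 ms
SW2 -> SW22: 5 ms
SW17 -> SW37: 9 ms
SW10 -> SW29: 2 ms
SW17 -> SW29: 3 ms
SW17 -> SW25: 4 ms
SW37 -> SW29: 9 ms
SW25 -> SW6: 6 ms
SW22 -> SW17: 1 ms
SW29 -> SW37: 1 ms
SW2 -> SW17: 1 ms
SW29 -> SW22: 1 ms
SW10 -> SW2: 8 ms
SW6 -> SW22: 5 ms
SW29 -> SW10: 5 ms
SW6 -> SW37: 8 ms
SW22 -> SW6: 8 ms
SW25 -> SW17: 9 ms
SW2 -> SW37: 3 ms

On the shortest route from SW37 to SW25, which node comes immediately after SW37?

SW22

Candidate routes:
SW37–SW29–SW22–SW17–SW25: 9+1+1+4 = 15
SW37–SW22–SW17–SW25: 7+1+4 = 12
Cheapest is SW37–SW22–SW17–SW25 at 12 ms.
So from SW37 the first move is to SW22.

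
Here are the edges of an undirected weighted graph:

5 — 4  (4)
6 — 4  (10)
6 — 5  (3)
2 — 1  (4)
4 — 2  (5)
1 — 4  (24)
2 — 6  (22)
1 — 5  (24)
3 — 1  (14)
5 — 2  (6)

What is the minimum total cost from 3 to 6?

Settle nodes by increasing distance from 3:
3: 0
1: 14  (via 3)
2: 18  (via 1)
4: 23  (via 2)
5: 24  (via 2)
6: 27  (via 5)
Shortest route: 3–1–2–5–6 = 27.

27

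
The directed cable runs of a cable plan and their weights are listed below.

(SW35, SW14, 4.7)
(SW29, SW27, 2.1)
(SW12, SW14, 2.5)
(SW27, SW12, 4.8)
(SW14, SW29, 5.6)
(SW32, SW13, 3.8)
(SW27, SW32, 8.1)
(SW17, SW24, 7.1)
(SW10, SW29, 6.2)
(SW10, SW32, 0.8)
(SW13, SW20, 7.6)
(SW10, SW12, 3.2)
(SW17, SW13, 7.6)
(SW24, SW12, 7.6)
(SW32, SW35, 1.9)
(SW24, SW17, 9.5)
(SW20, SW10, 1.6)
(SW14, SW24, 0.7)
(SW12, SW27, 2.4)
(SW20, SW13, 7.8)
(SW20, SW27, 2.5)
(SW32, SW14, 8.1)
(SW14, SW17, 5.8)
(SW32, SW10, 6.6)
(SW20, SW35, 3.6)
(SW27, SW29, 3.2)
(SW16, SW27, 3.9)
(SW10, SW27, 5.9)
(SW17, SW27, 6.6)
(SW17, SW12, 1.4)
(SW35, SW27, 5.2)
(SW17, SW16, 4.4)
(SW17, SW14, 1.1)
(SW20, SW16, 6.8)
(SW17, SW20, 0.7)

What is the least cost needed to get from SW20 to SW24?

Settle nodes by increasing distance from SW20:
SW20: 0
SW10: 1.6  (via SW20)
SW32: 2.4  (via SW10)
SW27: 2.5  (via SW20)
SW35: 3.6  (via SW20)
SW12: 4.8  (via SW10)
SW29: 5.7  (via SW27)
SW13: 6.2  (via SW32)
SW16: 6.8  (via SW20)
SW14: 7.3  (via SW12)
SW24: 8  (via SW14)
Shortest route: SW20 → SW10 → SW12 → SW14 → SW24 = 8.

8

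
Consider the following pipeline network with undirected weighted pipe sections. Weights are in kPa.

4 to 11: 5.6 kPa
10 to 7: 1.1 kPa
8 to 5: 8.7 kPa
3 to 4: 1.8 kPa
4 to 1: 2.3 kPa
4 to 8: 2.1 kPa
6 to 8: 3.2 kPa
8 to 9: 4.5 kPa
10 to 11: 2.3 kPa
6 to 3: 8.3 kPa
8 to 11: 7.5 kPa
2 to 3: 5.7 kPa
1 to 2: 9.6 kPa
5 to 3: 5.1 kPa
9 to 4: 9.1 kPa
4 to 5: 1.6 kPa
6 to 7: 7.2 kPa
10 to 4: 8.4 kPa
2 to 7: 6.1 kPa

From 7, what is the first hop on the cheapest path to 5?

10

Candidate routes:
7 → 10 → 11 → 4 → 5: 1.1+2.3+5.6+1.6 = 10.6
7 → 10 → 4 → 5: 1.1+8.4+1.6 = 11.1
Cheapest is 7 → 10 → 11 → 4 → 5 at 10.6 kPa.
So from 7 the first move is to 10.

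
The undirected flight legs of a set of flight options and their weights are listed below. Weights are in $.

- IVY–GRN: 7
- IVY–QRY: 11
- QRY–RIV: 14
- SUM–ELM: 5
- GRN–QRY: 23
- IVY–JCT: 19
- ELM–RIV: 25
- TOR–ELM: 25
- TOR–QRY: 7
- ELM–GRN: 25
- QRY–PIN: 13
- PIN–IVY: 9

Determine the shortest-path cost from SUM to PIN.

$46

Compare a few routes:
SUM → ELM → TOR → QRY → PIN: 5+25+7+13 = 50
SUM → ELM → GRN → IVY → PIN: 5+25+7+9 = 46
The minimum is $46 via SUM → ELM → GRN → IVY → PIN.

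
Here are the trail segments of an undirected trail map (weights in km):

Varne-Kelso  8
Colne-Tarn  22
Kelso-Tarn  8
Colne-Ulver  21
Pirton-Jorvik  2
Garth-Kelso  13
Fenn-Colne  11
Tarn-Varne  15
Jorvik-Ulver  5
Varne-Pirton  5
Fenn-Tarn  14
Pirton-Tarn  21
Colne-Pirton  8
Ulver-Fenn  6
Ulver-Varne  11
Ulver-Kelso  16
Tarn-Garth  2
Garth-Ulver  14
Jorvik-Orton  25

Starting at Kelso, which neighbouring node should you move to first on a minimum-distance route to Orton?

Varne

Enumerating some paths:
Kelso → Varne → Pirton → Jorvik → Orton: 8+5+2+25 = 40
Kelso → Ulver → Jorvik → Orton: 16+5+25 = 46
Kelso → Varne → Ulver → Jorvik → Orton: 8+11+5+25 = 49
The minimum is 40 km via Kelso → Varne → Pirton → Jorvik → Orton.
So from Kelso the first move is to Varne.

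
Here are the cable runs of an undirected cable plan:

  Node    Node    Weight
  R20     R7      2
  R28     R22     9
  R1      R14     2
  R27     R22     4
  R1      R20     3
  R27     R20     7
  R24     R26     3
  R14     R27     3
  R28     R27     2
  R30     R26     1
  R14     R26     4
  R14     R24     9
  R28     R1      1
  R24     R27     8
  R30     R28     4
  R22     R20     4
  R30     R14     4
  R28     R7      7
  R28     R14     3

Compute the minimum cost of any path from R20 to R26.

Compare a few routes:
R20–R1–R14–R30–R26: 3+2+4+1 = 10
R20–R1–R14–R26: 3+2+4 = 9
R20–R1–R28–R14–R26: 3+1+3+4 = 11
Cheapest is R20–R1–R14–R26 at 9.

9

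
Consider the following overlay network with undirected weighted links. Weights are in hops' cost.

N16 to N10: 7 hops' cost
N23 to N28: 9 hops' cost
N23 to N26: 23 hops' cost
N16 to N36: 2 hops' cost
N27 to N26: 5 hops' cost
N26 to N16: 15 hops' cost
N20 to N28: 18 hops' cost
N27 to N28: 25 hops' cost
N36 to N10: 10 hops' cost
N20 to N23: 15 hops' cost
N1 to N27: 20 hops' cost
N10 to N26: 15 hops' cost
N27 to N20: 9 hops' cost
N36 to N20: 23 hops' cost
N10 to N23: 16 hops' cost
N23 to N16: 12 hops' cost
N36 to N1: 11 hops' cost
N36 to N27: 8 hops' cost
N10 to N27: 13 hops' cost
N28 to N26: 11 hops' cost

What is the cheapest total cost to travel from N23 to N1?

25 hops' cost

Settle nodes by increasing distance from N23:
N23: 0
N28: 9  (via N23)
N16: 12  (via N23)
N36: 14  (via N16)
N20: 15  (via N23)
N10: 16  (via N23)
N26: 20  (via N28)
N27: 22  (via N36)
N1: 25  (via N36)
Shortest route: N23–N16–N36–N1 = 25 hops' cost.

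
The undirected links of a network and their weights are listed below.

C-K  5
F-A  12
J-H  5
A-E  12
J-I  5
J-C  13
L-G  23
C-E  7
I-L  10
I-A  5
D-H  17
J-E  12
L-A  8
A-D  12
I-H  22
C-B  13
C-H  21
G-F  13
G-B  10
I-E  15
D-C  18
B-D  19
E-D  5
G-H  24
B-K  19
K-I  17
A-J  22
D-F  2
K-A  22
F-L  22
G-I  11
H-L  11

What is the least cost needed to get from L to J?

15

Enumerating some paths:
L → A → I → J: 8+5+5 = 18
L → I → J: 10+5 = 15
L → H → J: 11+5 = 16
L → A → J: 8+22 = 30
Cheapest is L → I → J at 15.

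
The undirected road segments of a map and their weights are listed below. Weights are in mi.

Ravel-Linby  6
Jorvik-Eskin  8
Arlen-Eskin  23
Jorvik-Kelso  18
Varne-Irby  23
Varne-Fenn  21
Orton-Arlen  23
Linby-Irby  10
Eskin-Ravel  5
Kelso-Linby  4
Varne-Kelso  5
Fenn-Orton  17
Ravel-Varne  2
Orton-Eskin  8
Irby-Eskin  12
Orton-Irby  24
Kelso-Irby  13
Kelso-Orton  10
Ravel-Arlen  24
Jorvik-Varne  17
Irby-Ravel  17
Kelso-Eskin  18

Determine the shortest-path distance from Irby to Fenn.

37 mi

Candidate routes:
Irby - Kelso - Varne - Fenn: 13+5+21 = 39
Irby - Eskin - Orton - Fenn: 12+8+17 = 37
Irby - Eskin - Ravel - Varne - Fenn: 12+5+2+21 = 40
Irby - Linby - Ravel - Varne - Fenn: 10+6+2+21 = 39
Cheapest is Irby - Eskin - Orton - Fenn at 37 mi.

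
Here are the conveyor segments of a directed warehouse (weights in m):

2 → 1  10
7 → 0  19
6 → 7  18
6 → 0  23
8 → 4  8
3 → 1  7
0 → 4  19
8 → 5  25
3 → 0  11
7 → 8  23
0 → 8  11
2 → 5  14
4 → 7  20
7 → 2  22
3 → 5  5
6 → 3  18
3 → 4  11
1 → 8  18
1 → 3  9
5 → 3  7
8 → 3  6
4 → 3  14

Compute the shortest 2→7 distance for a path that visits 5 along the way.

52 m

Shortest 2→5: 2 → 5 = 14
Best 5 to 7: 5 → 3 → 4 → 7 costing 38
Total via 5: 14 + 38 = 52 m.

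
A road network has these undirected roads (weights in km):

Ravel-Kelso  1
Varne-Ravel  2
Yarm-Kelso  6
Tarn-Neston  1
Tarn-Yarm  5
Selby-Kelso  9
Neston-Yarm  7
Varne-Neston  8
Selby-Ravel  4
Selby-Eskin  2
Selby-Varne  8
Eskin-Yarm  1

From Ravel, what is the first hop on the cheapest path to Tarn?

Varne

Compare a few routes:
Ravel - Selby - Eskin - Yarm - Tarn: 4+2+1+5 = 12
Ravel - Kelso - Yarm - Tarn: 1+6+5 = 12
Ravel - Varne - Neston - Tarn: 2+8+1 = 11
The minimum is 11 km via Ravel - Varne - Neston - Tarn.
So from Ravel the first move is to Varne.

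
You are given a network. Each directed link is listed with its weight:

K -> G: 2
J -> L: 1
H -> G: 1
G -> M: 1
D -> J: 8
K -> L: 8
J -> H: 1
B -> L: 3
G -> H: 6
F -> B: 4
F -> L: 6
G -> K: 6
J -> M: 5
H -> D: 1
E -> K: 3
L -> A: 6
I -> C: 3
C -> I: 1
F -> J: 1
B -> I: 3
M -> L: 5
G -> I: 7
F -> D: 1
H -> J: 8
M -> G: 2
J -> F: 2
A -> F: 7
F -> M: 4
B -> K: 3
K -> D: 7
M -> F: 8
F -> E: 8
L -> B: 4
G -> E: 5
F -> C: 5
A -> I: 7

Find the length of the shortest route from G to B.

Compare a few routes:
G - M - F - B: 1+8+4 = 13
G - M - F - J - L - B: 1+8+1+1+4 = 15
G - M - L - B: 1+5+4 = 10
The minimum is 10 via G - M - L - B.

10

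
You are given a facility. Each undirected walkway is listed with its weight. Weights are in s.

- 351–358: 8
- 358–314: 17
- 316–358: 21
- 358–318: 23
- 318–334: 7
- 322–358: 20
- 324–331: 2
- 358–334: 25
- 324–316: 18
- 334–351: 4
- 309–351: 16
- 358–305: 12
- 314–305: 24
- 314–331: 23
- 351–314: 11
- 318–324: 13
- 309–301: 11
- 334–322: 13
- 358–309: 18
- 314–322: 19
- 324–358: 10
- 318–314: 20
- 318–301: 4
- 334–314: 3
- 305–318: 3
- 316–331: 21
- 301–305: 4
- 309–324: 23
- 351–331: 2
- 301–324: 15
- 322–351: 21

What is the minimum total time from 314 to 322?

Compare a few routes:
314 - 322: 19 = 19
314 - 334 - 322: 3+13 = 16
314 - 351 - 334 - 322: 11+4+13 = 28
Cheapest is 314 - 334 - 322 at 16 s.

16 s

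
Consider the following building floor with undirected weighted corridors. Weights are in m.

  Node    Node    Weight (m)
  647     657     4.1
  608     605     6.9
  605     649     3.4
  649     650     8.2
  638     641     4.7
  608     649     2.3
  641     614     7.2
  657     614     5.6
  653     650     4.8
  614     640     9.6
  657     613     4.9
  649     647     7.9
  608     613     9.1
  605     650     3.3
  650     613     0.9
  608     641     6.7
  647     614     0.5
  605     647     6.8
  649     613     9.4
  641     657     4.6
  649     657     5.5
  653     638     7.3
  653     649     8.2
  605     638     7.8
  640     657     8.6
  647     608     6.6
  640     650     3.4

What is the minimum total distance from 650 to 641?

Enumerating some paths:
650 → 605 → 649 → 608 → 641: 3.3+3.4+2.3+6.7 = 15.7
650 → 613 → 657 → 641: 0.9+4.9+4.6 = 10.4
The minimum is 10.4 m via 650 → 613 → 657 → 641.

10.4 m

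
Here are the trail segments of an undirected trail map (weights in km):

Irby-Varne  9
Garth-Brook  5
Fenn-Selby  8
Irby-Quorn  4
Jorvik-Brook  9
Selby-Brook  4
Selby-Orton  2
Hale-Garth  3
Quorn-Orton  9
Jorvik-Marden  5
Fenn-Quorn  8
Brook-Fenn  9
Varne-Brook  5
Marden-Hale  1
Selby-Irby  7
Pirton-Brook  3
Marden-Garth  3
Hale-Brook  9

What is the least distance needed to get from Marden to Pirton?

11 km

Candidate routes:
Marden → Hale → Garth → Brook → Pirton: 1+3+5+3 = 12
Marden → Hale → Brook → Pirton: 1+9+3 = 13
Marden → Garth → Brook → Pirton: 3+5+3 = 11
Cheapest is Marden → Garth → Brook → Pirton at 11 km.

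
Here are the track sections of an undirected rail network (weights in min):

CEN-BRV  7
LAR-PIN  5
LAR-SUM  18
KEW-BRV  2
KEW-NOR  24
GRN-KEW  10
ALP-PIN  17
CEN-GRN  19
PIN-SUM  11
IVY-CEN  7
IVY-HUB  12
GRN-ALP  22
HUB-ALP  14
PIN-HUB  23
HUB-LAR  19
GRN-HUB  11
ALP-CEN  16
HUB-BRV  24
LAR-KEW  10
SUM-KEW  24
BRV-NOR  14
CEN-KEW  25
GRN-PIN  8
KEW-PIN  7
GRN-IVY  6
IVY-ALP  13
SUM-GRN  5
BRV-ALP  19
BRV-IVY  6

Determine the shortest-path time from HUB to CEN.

Running Dijkstra from HUB:
HUB: 0
GRN: 11  (via HUB)
IVY: 12  (via HUB)
ALP: 14  (via HUB)
SUM: 16  (via GRN)
BRV: 18  (via IVY)
CEN: 19  (via IVY)
Shortest route: HUB → IVY → CEN = 19 min.

19 min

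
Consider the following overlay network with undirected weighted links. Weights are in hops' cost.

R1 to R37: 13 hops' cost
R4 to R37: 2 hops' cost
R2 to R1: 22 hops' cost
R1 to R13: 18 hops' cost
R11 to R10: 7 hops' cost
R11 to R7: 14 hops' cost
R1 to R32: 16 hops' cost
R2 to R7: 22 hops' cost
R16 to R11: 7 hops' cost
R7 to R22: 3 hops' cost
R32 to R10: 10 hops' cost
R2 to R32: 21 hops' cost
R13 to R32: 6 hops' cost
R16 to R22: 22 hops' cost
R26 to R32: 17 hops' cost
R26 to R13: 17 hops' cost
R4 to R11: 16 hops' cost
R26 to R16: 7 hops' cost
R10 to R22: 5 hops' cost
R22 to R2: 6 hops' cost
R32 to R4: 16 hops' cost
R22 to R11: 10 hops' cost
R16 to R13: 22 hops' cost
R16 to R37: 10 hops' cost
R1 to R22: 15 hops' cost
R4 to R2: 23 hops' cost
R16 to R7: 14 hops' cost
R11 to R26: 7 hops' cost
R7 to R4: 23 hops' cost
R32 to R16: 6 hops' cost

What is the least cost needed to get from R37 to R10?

24 hops' cost

Running Dijkstra from R37:
R37: 0
R4: 2  (via R37)
R16: 10  (via R37)
R1: 13  (via R37)
R32: 16  (via R16)
R11: 17  (via R16)
R26: 17  (via R16)
R13: 22  (via R32)
R7: 24  (via R16)
R10: 24  (via R11)
Shortest route: R37–R16–R11–R10 = 24 hops' cost.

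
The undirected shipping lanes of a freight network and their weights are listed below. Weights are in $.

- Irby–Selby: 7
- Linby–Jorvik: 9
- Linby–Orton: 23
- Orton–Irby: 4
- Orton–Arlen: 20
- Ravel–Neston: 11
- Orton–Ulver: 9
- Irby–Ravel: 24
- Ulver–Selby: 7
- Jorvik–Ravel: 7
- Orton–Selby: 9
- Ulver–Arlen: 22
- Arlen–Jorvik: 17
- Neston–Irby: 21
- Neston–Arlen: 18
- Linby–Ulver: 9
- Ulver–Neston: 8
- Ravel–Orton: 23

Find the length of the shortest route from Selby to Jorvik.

$25

Settle nodes by increasing distance from Selby:
Selby: 0
Ulver: 7  (via Selby)
Irby: 7  (via Selby)
Orton: 9  (via Selby)
Neston: 15  (via Ulver)
Linby: 16  (via Ulver)
Jorvik: 25  (via Linby)
Shortest route: Selby → Ulver → Linby → Jorvik = $25.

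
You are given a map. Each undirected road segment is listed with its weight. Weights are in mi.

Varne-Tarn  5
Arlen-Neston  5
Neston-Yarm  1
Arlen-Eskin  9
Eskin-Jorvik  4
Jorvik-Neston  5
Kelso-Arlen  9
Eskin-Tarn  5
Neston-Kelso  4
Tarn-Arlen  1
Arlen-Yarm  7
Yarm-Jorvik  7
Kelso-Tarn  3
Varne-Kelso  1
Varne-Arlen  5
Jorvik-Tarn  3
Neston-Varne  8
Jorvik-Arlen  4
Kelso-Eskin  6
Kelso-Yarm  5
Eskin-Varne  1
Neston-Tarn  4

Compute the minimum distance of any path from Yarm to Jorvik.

6 mi

Running Dijkstra from Yarm:
Yarm: 0
Neston: 1  (via Yarm)
Tarn: 5  (via Neston)
Kelso: 5  (via Yarm)
Jorvik: 6  (via Neston)
Shortest route: Yarm–Neston–Jorvik = 6 mi.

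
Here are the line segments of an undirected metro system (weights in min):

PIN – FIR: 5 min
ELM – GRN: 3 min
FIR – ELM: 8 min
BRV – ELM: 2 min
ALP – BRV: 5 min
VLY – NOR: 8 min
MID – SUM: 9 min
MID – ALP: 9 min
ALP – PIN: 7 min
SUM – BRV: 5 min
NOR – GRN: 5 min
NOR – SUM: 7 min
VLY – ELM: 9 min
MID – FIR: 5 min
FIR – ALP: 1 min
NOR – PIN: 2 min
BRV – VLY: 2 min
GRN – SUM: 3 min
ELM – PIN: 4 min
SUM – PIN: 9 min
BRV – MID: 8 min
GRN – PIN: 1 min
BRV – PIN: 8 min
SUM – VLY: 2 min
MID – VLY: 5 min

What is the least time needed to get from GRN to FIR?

6 min

Shortest distances from GRN:
GRN: 0
PIN: 1  (via GRN)
NOR: 3  (via PIN)
SUM: 3  (via GRN)
ELM: 3  (via GRN)
BRV: 5  (via ELM)
VLY: 5  (via SUM)
FIR: 6  (via PIN)
Shortest route: GRN → PIN → FIR = 6 min.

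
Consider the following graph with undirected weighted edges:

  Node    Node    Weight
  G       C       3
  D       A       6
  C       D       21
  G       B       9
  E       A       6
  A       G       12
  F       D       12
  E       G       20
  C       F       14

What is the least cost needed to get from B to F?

Running Dijkstra from B:
B: 0
G: 9  (via B)
C: 12  (via G)
A: 21  (via G)
F: 26  (via C)
Shortest route: B–G–C–F = 26.

26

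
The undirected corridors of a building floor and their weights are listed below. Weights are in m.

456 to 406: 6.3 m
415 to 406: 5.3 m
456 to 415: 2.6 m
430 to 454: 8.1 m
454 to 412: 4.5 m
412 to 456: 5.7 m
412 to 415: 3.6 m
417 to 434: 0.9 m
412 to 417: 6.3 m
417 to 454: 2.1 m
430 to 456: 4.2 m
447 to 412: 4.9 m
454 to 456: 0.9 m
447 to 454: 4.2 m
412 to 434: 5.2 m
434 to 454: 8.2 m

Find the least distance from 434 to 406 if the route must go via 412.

14.1 m

Best 434 to 412: 434–412 costing 5.2
Shortest 412→406: 412–415–406 = 8.9
Total via 412: 5.2 + 8.9 = 14.1 m.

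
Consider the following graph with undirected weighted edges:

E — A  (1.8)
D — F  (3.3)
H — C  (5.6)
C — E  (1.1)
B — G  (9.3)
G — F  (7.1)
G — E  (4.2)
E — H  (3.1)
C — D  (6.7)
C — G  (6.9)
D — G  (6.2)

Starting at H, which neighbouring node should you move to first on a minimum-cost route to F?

Compare a few routes:
H - C - D - F: 5.6+6.7+3.3 = 15.6
H - E - G - F: 3.1+4.2+7.1 = 14.4
H - E - C - D - F: 3.1+1.1+6.7+3.3 = 14.2
The minimum is 14.2 via H - E - C - D - F.
So from H the first move is to E.

E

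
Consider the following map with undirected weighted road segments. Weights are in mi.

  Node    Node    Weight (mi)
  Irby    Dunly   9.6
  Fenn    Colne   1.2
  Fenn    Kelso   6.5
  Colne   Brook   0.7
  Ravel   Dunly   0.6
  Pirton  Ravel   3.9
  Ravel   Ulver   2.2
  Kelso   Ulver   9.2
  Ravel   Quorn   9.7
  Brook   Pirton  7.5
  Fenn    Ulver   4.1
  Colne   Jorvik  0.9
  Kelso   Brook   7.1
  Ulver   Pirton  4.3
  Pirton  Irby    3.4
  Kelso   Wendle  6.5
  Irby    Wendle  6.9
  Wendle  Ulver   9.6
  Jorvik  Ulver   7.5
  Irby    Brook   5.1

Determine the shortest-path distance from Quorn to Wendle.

21.5 mi

Enumerating some paths:
Quorn - Ravel - Ulver - Wendle: 9.7+2.2+9.6 = 21.5
Quorn - Ravel - Dunly - Irby - Wendle: 9.7+0.6+9.6+6.9 = 26.8
Quorn - Ravel - Ulver - Pirton - Irby - Wendle: 9.7+2.2+4.3+3.4+6.9 = 26.5
Quorn - Ravel - Pirton - Irby - Wendle: 9.7+3.9+3.4+6.9 = 23.9
Cheapest is Quorn - Ravel - Ulver - Wendle at 21.5 mi.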